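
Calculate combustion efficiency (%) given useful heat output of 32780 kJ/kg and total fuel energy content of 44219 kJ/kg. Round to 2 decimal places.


Efficiency = (Q_useful / Q_fuel) * 100
Efficiency = (32780 / 44219) * 100
Efficiency = 0.7413 * 100 = 74.13%


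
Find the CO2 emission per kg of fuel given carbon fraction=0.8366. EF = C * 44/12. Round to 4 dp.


EF = C_frac * (M_CO2 / M_C)
EF = 0.8366 * (44/12)
EF = 0.8366 * 3.666667 = 3.0675 kg_CO2/kg_fuel


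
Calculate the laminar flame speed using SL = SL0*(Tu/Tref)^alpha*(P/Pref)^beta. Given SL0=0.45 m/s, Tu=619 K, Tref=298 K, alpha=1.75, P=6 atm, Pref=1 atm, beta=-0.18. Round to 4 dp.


SL = SL0 * (Tu/Tref)^alpha * (P/Pref)^beta
T ratio = 619/298 = 2.07718121
(T ratio)^alpha = 2.07718121^1.75 = 3.594017
(P/Pref)^beta = 6^(-0.18) = 0.724324
SL = 0.45 * 3.594017 * 0.724324 = 1.1715 m/s


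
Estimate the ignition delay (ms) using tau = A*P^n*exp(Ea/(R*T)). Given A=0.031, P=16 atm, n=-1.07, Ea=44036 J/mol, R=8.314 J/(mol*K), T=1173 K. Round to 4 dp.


tau = A * P^n * exp(Ea/(R*T))
P^n = 16^(-1.07) = 0.05147444
Ea/(R*T) = 44036/(8.314*1173) = 4.515437
exp(Ea/(R*T)) = 91.417548
tau = 0.031 * 0.05147444 * 91.417548 = 0.1459 ms


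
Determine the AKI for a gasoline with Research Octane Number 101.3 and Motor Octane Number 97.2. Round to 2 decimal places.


AKI = (RON + MON) / 2
AKI = (101.3 + 97.2) / 2
AKI = 198.5 / 2 = 99.25


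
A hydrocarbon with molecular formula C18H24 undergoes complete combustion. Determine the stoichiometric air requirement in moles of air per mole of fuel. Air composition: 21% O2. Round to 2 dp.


Balanced combustion: C18H24 + 24 O2 -> 18 CO2 + 12 H2O
O2 needed = C + H/4 = 18 + 24/4 = 24.00 moles
Air moles = O2 / 0.21 = 24.00 / 0.21 = 114.29 moles air


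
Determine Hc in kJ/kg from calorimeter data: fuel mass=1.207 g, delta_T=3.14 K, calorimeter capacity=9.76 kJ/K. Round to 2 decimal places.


Hc = C_cal * delta_T / m_fuel
Q_released = 9.76 * 3.14 = 30.6464 kJ
m_fuel = 1.207 g = 1.207/1000 kg = 0.001207 kg
Hc = 30.6464 / 0.001207 = 25390.56 kJ/kg


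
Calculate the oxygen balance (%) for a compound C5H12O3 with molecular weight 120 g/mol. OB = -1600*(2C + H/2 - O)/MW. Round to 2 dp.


OB = -1600 * (2C + H/2 - O) / MW
Inner = 2*5 + 12/2 - 3 = 13.00
OB = -1600 * 13.00 / 120 = -173.33%


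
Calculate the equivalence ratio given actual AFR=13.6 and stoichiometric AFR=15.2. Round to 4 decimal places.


phi = AFR_stoich / AFR_actual
phi = 15.2 / 13.6 = 1.1176


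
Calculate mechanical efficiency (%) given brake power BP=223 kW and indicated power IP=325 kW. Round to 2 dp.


eta_mech = (BP / IP) * 100
Ratio = 223 / 325 = 0.6862
eta_mech = 0.6862 * 100 = 68.62%


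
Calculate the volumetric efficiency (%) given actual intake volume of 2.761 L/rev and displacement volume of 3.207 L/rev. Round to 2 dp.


eta_v = (V_actual / V_disp) * 100
Ratio = 2.761 / 3.207 = 0.8609
eta_v = 0.8609 * 100 = 86.09%


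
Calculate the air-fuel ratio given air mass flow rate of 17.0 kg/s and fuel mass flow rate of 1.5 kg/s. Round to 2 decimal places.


AFR = m_air / m_fuel
AFR = 17.0 / 1.5 = 11.33


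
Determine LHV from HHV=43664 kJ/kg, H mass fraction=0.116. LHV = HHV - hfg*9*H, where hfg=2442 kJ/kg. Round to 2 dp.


LHV = HHV - hfg * 9 * H
Water correction = 2442 * 9 * 0.116 = 2549.448 kJ/kg
LHV = 43664 - 2549.448 = 41114.55 kJ/kg


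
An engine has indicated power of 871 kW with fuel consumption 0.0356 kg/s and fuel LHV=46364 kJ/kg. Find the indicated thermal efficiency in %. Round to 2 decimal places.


eta_ith = (IP / (mf * LHV)) * 100
Denominator = 0.0356 * 46364 = 1650.5584 kW
eta_ith = (871 / 1650.5584) * 100 = 52.77%


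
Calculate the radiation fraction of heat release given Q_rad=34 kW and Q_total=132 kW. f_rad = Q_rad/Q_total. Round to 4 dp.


f_rad = Q_rad / Q_total
f_rad = 34 / 132 = 0.2576


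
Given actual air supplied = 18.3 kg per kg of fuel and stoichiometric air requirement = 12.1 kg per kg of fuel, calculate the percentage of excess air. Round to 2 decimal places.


Excess air = actual - stoichiometric = 18.3 - 12.1 = 6.20 kg/kg fuel
Excess air % = (excess / stoich) * 100 = (6.20 / 12.1) * 100 = 51.24%


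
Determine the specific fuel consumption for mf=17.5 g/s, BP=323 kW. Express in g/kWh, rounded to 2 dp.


SFC = (mf / BP) * 3600
Rate = 17.5 / 323 = 0.054180 g/(s*kW)
SFC = 0.054180 * 3600 = 195.05 g/kWh


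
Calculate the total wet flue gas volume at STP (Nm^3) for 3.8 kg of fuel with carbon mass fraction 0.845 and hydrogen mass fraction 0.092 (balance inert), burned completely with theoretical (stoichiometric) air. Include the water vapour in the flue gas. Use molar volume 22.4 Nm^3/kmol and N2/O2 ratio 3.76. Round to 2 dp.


Per kg fuel: CO2 = (C/12 kmol)*22.4 = (0.845/12)*22.4 = 1.57733 Nm^3
Per kg fuel: H2O = (H/2 kmol)*22.4 = (0.092/2)*22.4 = 1.03040 Nm^3
O2 needed per kg fuel = C/12 + H/4 = 0.845/12 + 0.092/4 = 0.09341667 kmol
Per kg fuel: N2 = O2*3.76*22.4 = 0.09341667*3.76*22.4 = 7.86793 Nm^3
Total per kg = 1.57733 + 1.03040 + 7.86793 = 10.47566 Nm^3
Total = 10.47566 * 3.8 = 39.81 Nm^3


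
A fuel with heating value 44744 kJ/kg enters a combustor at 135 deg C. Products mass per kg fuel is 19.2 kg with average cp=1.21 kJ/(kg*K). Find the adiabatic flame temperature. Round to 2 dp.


T_ad = T_in + Hc / (m_p * cp)
Denominator = 19.2 * 1.21 = 23.2320
Temperature rise = 44744 / 23.2320 = 1925.96 K
T_ad = 135 + 1925.96 = 2060.96 deg C


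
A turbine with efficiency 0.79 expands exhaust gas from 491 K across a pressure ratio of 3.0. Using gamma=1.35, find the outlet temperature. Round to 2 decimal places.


T_out = T_in * (1 - eta * (1 - PR^(-(gamma-1)/gamma)))
Exponent = -(1.35-1)/1.35 = -0.25925926
PR^exp = 3.0^(-0.25925926) = 0.75214556
Factor = 1 - 0.79*(1 - 0.75214556) = 0.80419499
T_out = 491 * 0.80419499 = 394.86 K


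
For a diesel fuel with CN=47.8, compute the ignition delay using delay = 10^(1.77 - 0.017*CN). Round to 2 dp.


delay = 10^(1.77 - 0.017*CN)
Exponent = 1.77 - 0.017*47.8 = 0.9574
delay = 10^0.9574 = 9.07 ms


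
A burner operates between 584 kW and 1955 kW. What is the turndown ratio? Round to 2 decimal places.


TDR = Q_max / Q_min
TDR = 1955 / 584 = 3.35


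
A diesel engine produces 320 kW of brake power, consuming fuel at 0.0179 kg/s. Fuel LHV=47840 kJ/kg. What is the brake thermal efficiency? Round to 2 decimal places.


eta_BTE = (BP / (mf * LHV)) * 100
Denominator = 0.0179 * 47840 = 856.3360 kW
eta_BTE = (320 / 856.3360) * 100 = 37.37%


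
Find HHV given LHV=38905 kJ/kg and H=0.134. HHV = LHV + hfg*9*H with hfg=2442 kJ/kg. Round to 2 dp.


HHV = LHV + hfg * 9 * H
Water addition = 2442 * 9 * 0.134 = 2945.052 kJ/kg
HHV = 38905 + 2945.052 = 41850.05 kJ/kg


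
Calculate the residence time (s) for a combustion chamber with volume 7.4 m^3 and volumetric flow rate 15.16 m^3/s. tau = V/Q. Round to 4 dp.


tau = V / Q_flow
tau = 7.4 / 15.16 = 0.4881 s


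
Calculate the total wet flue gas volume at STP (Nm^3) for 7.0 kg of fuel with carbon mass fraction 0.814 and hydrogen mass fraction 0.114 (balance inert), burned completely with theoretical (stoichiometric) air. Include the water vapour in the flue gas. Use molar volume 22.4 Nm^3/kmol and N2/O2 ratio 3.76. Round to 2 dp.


Per kg fuel: CO2 = (C/12 kmol)*22.4 = (0.814/12)*22.4 = 1.51947 Nm^3
Per kg fuel: H2O = (H/2 kmol)*22.4 = (0.114/2)*22.4 = 1.27680 Nm^3
O2 needed per kg fuel = C/12 + H/4 = 0.814/12 + 0.114/4 = 0.09633333 kmol
Per kg fuel: N2 = O2*3.76*22.4 = 0.09633333*3.76*22.4 = 8.11358 Nm^3
Total per kg = 1.51947 + 1.27680 + 8.11358 = 10.90985 Nm^3
Total = 10.90985 * 7.0 = 76.37 Nm^3


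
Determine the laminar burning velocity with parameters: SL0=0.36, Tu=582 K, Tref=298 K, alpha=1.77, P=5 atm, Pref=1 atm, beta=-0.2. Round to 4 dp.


SL = SL0 * (Tu/Tref)^alpha * (P/Pref)^beta
T ratio = 582/298 = 1.95302013
(T ratio)^alpha = 1.95302013^1.77 = 3.270024
(P/Pref)^beta = 5^(-0.2) = 0.724780
SL = 0.36 * 3.270024 * 0.724780 = 0.8532 m/s


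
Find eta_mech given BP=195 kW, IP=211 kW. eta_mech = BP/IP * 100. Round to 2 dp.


eta_mech = (BP / IP) * 100
Ratio = 195 / 211 = 0.9242
eta_mech = 0.9242 * 100 = 92.42%


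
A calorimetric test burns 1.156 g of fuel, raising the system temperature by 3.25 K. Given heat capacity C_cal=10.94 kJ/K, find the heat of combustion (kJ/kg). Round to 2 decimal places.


Hc = C_cal * delta_T / m_fuel
Q_released = 10.94 * 3.25 = 35.5550 kJ
m_fuel = 1.156 g = 1.156/1000 kg = 0.001156 kg
Hc = 35.5550 / 0.001156 = 30756.92 kJ/kg


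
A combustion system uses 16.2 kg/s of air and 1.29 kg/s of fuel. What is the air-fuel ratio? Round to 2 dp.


AFR = m_air / m_fuel
AFR = 16.2 / 1.29 = 12.56


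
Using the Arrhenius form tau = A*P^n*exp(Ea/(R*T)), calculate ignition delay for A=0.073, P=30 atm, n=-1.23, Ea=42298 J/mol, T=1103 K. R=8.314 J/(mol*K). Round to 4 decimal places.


tau = A * P^n * exp(Ea/(R*T))
P^n = 30^(-1.23) = 0.01524547
Ea/(R*T) = 42298/(8.314*1103) = 4.612478
exp(Ea/(R*T)) = 100.733450
tau = 0.073 * 0.01524547 * 100.733450 = 0.1121 ms


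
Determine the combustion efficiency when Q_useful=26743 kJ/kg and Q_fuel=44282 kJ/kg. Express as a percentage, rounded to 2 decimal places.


Efficiency = (Q_useful / Q_fuel) * 100
Efficiency = (26743 / 44282) * 100
Efficiency = 0.6039 * 100 = 60.39%


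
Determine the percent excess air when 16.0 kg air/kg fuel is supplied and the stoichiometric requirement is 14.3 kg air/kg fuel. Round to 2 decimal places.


Excess air = actual - stoichiometric = 16.0 - 14.3 = 1.70 kg/kg fuel
Excess air % = (excess / stoich) * 100 = (1.70 / 14.3) * 100 = 11.89%


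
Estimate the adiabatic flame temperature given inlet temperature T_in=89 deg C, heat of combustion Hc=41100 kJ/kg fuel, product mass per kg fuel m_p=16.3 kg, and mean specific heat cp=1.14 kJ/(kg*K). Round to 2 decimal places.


T_ad = T_in + Hc / (m_p * cp)
Denominator = 16.3 * 1.14 = 18.5820
Temperature rise = 41100 / 18.5820 = 2211.82 K
T_ad = 89 + 2211.82 = 2300.82 deg C


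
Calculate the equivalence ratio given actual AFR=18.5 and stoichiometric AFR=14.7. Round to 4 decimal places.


phi = AFR_stoich / AFR_actual
phi = 14.7 / 18.5 = 0.7946


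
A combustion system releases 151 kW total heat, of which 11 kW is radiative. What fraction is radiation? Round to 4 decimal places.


f_rad = Q_rad / Q_total
f_rad = 11 / 151 = 0.0728


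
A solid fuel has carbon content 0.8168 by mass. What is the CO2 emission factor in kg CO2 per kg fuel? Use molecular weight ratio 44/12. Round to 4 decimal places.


EF = C_frac * (M_CO2 / M_C)
EF = 0.8168 * (44/12)
EF = 0.8168 * 3.666667 = 2.9949 kg_CO2/kg_fuel


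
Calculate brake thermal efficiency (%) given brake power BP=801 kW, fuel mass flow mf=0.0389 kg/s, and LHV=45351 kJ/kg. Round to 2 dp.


eta_BTE = (BP / (mf * LHV)) * 100
Denominator = 0.0389 * 45351 = 1764.1539 kW
eta_BTE = (801 / 1764.1539) * 100 = 45.40%


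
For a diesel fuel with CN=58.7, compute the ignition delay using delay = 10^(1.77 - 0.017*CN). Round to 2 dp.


delay = 10^(1.77 - 0.017*CN)
Exponent = 1.77 - 0.017*58.7 = 0.7721
delay = 10^0.7721 = 5.92 ms


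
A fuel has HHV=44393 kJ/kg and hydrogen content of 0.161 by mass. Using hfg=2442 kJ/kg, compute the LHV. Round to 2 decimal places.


LHV = HHV - hfg * 9 * H
Water correction = 2442 * 9 * 0.161 = 3538.458 kJ/kg
LHV = 44393 - 3538.458 = 40854.54 kJ/kg


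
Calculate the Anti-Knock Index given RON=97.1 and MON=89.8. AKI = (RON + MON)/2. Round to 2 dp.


AKI = (RON + MON) / 2
AKI = (97.1 + 89.8) / 2
AKI = 186.9 / 2 = 93.45


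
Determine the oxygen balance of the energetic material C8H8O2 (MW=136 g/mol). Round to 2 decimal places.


OB = -1600 * (2C + H/2 - O) / MW
Inner = 2*8 + 8/2 - 2 = 18.00
OB = -1600 * 18.00 / 136 = -211.76%


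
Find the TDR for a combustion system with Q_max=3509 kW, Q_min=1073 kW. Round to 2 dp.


TDR = Q_max / Q_min
TDR = 3509 / 1073 = 3.27


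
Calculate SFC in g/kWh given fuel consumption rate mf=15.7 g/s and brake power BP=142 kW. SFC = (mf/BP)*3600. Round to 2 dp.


SFC = (mf / BP) * 3600
Rate = 15.7 / 142 = 0.110563 g/(s*kW)
SFC = 0.110563 * 3600 = 398.03 g/kWh


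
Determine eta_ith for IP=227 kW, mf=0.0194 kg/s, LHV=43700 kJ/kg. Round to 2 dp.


eta_ith = (IP / (mf * LHV)) * 100
Denominator = 0.0194 * 43700 = 847.7800 kW
eta_ith = (227 / 847.7800) * 100 = 26.78%


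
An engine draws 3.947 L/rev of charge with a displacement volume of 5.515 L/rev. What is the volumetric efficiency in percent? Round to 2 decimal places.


eta_v = (V_actual / V_disp) * 100
Ratio = 3.947 / 5.515 = 0.7157
eta_v = 0.7157 * 100 = 71.57%


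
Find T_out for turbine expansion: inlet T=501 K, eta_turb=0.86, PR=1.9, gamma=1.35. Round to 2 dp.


T_out = T_in * (1 - eta * (1 - PR^(-(gamma-1)/gamma)))
Exponent = -(1.35-1)/1.35 = -0.25925926
PR^exp = 1.9^(-0.25925926) = 0.84670193
Factor = 1 - 0.86*(1 - 0.84670193) = 0.86816366
T_out = 501 * 0.86816366 = 434.95 K


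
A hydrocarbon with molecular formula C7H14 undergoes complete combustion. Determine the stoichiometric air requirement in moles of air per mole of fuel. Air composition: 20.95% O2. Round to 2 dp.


Balanced combustion: C7H14 + 10.5 O2 -> 7 CO2 + 7 H2O
O2 needed = C + H/4 = 7 + 14/4 = 10.50 moles
Air moles = O2 / 0.2095 = 10.50 / 0.2095 = 50.12 moles air


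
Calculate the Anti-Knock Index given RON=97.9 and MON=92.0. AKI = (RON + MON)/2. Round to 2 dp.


AKI = (RON + MON) / 2
AKI = (97.9 + 92.0) / 2
AKI = 189.9 / 2 = 94.95


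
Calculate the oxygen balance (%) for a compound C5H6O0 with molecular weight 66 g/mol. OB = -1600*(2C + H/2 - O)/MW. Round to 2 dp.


OB = -1600 * (2C + H/2 - O) / MW
Inner = 2*5 + 6/2 - 0 = 13.00
OB = -1600 * 13.00 / 66 = -315.15%


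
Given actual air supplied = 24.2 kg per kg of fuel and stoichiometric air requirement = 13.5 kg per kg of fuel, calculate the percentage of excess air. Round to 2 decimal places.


Excess air = actual - stoichiometric = 24.2 - 13.5 = 10.70 kg/kg fuel
Excess air % = (excess / stoich) * 100 = (10.70 / 13.5) * 100 = 79.26%


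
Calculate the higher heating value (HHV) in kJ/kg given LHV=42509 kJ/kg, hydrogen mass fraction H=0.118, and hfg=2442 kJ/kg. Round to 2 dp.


HHV = LHV + hfg * 9 * H
Water addition = 2442 * 9 * 0.118 = 2593.404 kJ/kg
HHV = 42509 + 2593.404 = 45102.40 kJ/kg


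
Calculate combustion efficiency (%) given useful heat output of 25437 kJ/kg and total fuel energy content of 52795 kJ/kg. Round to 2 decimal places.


Efficiency = (Q_useful / Q_fuel) * 100
Efficiency = (25437 / 52795) * 100
Efficiency = 0.4818 * 100 = 48.18%


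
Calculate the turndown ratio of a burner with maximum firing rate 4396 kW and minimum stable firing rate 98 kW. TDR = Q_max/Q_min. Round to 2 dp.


TDR = Q_max / Q_min
TDR = 4396 / 98 = 44.86


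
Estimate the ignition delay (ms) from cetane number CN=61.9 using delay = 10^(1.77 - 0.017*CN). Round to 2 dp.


delay = 10^(1.77 - 0.017*CN)
Exponent = 1.77 - 0.017*61.9 = 0.7177
delay = 10^0.7177 = 5.22 ms


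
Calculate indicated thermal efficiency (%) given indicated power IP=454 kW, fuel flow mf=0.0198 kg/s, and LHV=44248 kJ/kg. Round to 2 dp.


eta_ith = (IP / (mf * LHV)) * 100
Denominator = 0.0198 * 44248 = 876.1104 kW
eta_ith = (454 / 876.1104) * 100 = 51.82%


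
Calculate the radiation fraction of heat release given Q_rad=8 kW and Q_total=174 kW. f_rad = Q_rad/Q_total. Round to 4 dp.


f_rad = Q_rad / Q_total
f_rad = 8 / 174 = 0.0460


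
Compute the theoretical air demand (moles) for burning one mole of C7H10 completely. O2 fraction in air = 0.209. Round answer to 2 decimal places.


Balanced combustion: C7H10 + 9.5 O2 -> 7 CO2 + 5 H2O
O2 needed = C + H/4 = 7 + 10/4 = 9.50 moles
Air moles = O2 / 0.209 = 9.50 / 0.209 = 45.45 moles air


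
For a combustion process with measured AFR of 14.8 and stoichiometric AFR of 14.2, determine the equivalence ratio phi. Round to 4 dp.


phi = AFR_stoich / AFR_actual
phi = 14.2 / 14.8 = 0.9595


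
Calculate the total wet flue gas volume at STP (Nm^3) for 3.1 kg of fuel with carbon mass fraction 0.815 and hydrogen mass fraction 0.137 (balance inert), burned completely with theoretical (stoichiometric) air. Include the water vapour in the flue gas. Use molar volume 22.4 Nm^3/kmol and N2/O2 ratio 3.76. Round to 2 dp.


Per kg fuel: CO2 = (C/12 kmol)*22.4 = (0.815/12)*22.4 = 1.52133 Nm^3
Per kg fuel: H2O = (H/2 kmol)*22.4 = (0.137/2)*22.4 = 1.53440 Nm^3
O2 needed per kg fuel = C/12 + H/4 = 0.815/12 + 0.137/4 = 0.10216667 kmol
Per kg fuel: N2 = O2*3.76*22.4 = 0.10216667*3.76*22.4 = 8.60489 Nm^3
Total per kg = 1.52133 + 1.53440 + 8.60489 = 11.66062 Nm^3
Total = 11.66062 * 3.1 = 36.15 Nm^3


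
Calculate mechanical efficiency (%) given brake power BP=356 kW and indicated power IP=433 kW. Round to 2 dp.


eta_mech = (BP / IP) * 100
Ratio = 356 / 433 = 0.8222
eta_mech = 0.8222 * 100 = 82.22%


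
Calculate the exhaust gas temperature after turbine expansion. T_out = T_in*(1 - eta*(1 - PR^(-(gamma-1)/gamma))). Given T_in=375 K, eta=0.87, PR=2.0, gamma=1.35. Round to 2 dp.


T_out = T_in * (1 - eta * (1 - PR^(-(gamma-1)/gamma)))
Exponent = -(1.35-1)/1.35 = -0.25925926
PR^exp = 2.0^(-0.25925926) = 0.83551680
Factor = 1 - 0.87*(1 - 0.83551680) = 0.85689962
T_out = 375 * 0.85689962 = 321.34 K


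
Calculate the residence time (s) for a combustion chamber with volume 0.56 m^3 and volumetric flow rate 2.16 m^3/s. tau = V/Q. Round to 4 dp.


tau = V / Q_flow
tau = 0.56 / 2.16 = 0.2593 s


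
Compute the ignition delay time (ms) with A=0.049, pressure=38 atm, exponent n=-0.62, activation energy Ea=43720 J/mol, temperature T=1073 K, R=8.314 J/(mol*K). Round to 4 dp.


tau = A * P^n * exp(Ea/(R*T))
P^n = 38^(-0.62) = 0.10484173
Ea/(R*T) = 43720/(8.314*1073) = 4.900839
exp(Ea/(R*T)) = 134.402459
tau = 0.049 * 0.10484173 * 134.402459 = 0.6905 ms


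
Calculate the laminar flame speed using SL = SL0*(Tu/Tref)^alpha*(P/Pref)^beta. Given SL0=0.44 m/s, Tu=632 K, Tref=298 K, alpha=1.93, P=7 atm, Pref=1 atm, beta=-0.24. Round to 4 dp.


SL = SL0 * (Tu/Tref)^alpha * (P/Pref)^beta
T ratio = 632/298 = 2.12080537
(T ratio)^alpha = 2.12080537^1.93 = 4.267235
(P/Pref)^beta = 7^(-0.24) = 0.626869
SL = 0.44 * 4.267235 * 0.626869 = 1.1770 m/s


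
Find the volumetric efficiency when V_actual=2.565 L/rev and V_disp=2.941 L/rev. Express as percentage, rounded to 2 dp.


eta_v = (V_actual / V_disp) * 100
Ratio = 2.565 / 2.941 = 0.8722
eta_v = 0.8722 * 100 = 87.22%


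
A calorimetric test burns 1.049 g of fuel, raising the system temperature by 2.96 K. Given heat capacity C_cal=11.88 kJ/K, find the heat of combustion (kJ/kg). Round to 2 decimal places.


Hc = C_cal * delta_T / m_fuel
Q_released = 11.88 * 2.96 = 35.1648 kJ
m_fuel = 1.049 g = 1.049/1000 kg = 0.001049 kg
Hc = 35.1648 / 0.001049 = 33522.21 kJ/kg


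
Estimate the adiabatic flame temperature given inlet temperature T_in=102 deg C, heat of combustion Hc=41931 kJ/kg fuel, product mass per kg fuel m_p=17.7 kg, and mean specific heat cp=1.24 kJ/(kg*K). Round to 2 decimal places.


T_ad = T_in + Hc / (m_p * cp)
Denominator = 17.7 * 1.24 = 21.9480
Temperature rise = 41931 / 21.9480 = 1910.47 K
T_ad = 102 + 1910.47 = 2012.47 deg C


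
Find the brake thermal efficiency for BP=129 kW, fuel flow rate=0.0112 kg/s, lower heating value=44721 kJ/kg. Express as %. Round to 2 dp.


eta_BTE = (BP / (mf * LHV)) * 100
Denominator = 0.0112 * 44721 = 500.8752 kW
eta_BTE = (129 / 500.8752) * 100 = 25.75%


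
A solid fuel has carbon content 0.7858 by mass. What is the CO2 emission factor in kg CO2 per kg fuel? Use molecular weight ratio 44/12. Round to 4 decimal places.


EF = C_frac * (M_CO2 / M_C)
EF = 0.7858 * (44/12)
EF = 0.7858 * 3.666667 = 2.8813 kg_CO2/kg_fuel


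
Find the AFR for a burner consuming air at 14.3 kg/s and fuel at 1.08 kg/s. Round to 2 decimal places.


AFR = m_air / m_fuel
AFR = 14.3 / 1.08 = 13.24


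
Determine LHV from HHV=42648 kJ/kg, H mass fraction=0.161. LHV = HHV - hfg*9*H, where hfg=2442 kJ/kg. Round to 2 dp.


LHV = HHV - hfg * 9 * H
Water correction = 2442 * 9 * 0.161 = 3538.458 kJ/kg
LHV = 42648 - 3538.458 = 39109.54 kJ/kg


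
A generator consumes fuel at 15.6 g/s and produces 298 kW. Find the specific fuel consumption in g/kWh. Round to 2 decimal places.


SFC = (mf / BP) * 3600
Rate = 15.6 / 298 = 0.052349 g/(s*kW)
SFC = 0.052349 * 3600 = 188.46 g/kWh


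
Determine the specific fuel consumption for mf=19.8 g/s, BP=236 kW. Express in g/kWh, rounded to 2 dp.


SFC = (mf / BP) * 3600
Rate = 19.8 / 236 = 0.083898 g/(s*kW)
SFC = 0.083898 * 3600 = 302.03 g/kWh


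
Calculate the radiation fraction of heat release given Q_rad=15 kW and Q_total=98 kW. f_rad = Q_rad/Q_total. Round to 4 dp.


f_rad = Q_rad / Q_total
f_rad = 15 / 98 = 0.1531


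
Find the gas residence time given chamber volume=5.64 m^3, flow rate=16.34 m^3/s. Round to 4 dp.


tau = V / Q_flow
tau = 5.64 / 16.34 = 0.3452 s


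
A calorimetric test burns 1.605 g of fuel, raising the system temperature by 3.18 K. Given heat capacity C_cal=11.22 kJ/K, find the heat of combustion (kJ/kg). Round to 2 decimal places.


Hc = C_cal * delta_T / m_fuel
Q_released = 11.22 * 3.18 = 35.6796 kJ
m_fuel = 1.605 g = 1.605/1000 kg = 0.001605 kg
Hc = 35.6796 / 0.001605 = 22230.28 kJ/kg


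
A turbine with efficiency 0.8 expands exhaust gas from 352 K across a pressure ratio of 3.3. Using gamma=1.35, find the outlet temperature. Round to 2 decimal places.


T_out = T_in * (1 - eta * (1 - PR^(-(gamma-1)/gamma)))
Exponent = -(1.35-1)/1.35 = -0.25925926
PR^exp = 3.3^(-0.25925926) = 0.73378775
Factor = 1 - 0.8*(1 - 0.73378775) = 0.78703020
T_out = 352 * 0.78703020 = 277.03 K


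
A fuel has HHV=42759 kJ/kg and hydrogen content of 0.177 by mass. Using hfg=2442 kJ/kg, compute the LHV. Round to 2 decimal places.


LHV = HHV - hfg * 9 * H
Water correction = 2442 * 9 * 0.177 = 3890.106 kJ/kg
LHV = 42759 - 3890.106 = 38868.89 kJ/kg


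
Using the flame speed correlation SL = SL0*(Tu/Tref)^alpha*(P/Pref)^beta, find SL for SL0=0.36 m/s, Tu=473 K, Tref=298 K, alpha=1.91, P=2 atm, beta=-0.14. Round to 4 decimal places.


SL = SL0 * (Tu/Tref)^alpha * (P/Pref)^beta
T ratio = 473/298 = 1.58724832
(T ratio)^alpha = 1.58724832^1.91 = 2.416750
(P/Pref)^beta = 2^(-0.14) = 0.907519
SL = 0.36 * 2.416750 * 0.907519 = 0.7896 m/s


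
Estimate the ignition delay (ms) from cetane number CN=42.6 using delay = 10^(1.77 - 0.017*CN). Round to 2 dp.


delay = 10^(1.77 - 0.017*CN)
Exponent = 1.77 - 0.017*42.6 = 1.0458
delay = 10^1.0458 = 11.11 ms


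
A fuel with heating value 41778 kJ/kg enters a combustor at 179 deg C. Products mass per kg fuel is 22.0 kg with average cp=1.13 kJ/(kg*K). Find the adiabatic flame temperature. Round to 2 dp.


T_ad = T_in + Hc / (m_p * cp)
Denominator = 22.0 * 1.13 = 24.8600
Temperature rise = 41778 / 24.8600 = 1680.53 K
T_ad = 179 + 1680.53 = 1859.53 deg C


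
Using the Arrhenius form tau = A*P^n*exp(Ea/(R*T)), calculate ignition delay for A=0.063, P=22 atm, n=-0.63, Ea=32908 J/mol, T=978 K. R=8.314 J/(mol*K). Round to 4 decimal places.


tau = A * P^n * exp(Ea/(R*T))
P^n = 22^(-0.63) = 0.14265064
Ea/(R*T) = 32908/(8.314*978) = 4.047181
exp(Ea/(R*T)) = 57.235874
tau = 0.063 * 0.14265064 * 57.235874 = 0.5144 ms


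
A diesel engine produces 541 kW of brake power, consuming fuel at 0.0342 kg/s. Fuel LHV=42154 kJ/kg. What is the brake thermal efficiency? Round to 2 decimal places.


eta_BTE = (BP / (mf * LHV)) * 100
Denominator = 0.0342 * 42154 = 1441.6668 kW
eta_BTE = (541 / 1441.6668) * 100 = 37.53%


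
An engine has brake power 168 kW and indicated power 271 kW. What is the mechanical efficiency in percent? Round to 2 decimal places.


eta_mech = (BP / IP) * 100
Ratio = 168 / 271 = 0.6199
eta_mech = 0.6199 * 100 = 61.99%


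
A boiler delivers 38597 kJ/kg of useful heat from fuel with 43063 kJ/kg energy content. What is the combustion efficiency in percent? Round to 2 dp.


Efficiency = (Q_useful / Q_fuel) * 100
Efficiency = (38597 / 43063) * 100
Efficiency = 0.8963 * 100 = 89.63%


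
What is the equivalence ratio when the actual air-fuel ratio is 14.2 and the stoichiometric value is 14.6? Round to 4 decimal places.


phi = AFR_stoich / AFR_actual
phi = 14.6 / 14.2 = 1.0282


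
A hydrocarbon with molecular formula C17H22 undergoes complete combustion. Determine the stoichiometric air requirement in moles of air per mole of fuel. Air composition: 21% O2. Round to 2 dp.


Balanced combustion: C17H22 + 22.5 O2 -> 17 CO2 + 11 H2O
O2 needed = C + H/4 = 17 + 22/4 = 22.50 moles
Air moles = O2 / 0.21 = 22.50 / 0.21 = 107.14 moles air


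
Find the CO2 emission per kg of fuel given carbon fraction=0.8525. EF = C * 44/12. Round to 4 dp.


EF = C_frac * (M_CO2 / M_C)
EF = 0.8525 * (44/12)
EF = 0.8525 * 3.666667 = 3.1258 kg_CO2/kg_fuel


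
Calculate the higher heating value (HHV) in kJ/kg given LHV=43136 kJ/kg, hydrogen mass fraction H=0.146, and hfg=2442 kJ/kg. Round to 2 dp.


HHV = LHV + hfg * 9 * H
Water addition = 2442 * 9 * 0.146 = 3208.788 kJ/kg
HHV = 43136 + 3208.788 = 46344.79 kJ/kg


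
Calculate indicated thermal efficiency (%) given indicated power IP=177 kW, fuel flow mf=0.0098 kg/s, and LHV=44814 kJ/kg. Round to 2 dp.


eta_ith = (IP / (mf * LHV)) * 100
Denominator = 0.0098 * 44814 = 439.1772 kW
eta_ith = (177 / 439.1772) * 100 = 40.30%


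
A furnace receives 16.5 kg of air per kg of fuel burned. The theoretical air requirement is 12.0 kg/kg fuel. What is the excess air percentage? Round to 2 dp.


Excess air = actual - stoichiometric = 16.5 - 12.0 = 4.50 kg/kg fuel
Excess air % = (excess / stoich) * 100 = (4.50 / 12.0) * 100 = 37.50%


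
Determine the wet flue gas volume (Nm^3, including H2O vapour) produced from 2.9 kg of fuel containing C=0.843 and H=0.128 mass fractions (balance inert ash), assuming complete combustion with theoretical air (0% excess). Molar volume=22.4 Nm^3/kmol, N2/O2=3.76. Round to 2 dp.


Per kg fuel: CO2 = (C/12 kmol)*22.4 = (0.843/12)*22.4 = 1.57360 Nm^3
Per kg fuel: H2O = (H/2 kmol)*22.4 = (0.128/2)*22.4 = 1.43360 Nm^3
O2 needed per kg fuel = C/12 + H/4 = 0.843/12 + 0.128/4 = 0.10225000 kmol
Per kg fuel: N2 = O2*3.76*22.4 = 0.10225000*3.76*22.4 = 8.61190 Nm^3
Total per kg = 1.57360 + 1.43360 + 8.61190 = 11.61910 Nm^3
Total = 11.61910 * 2.9 = 33.70 Nm^3


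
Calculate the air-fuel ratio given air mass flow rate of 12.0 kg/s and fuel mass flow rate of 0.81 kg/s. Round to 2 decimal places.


AFR = m_air / m_fuel
AFR = 12.0 / 0.81 = 14.81


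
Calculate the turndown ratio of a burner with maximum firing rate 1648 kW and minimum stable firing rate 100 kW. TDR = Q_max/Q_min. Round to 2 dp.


TDR = Q_max / Q_min
TDR = 1648 / 100 = 16.48


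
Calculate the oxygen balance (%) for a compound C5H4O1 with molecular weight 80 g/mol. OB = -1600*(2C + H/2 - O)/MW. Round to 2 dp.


OB = -1600 * (2C + H/2 - O) / MW
Inner = 2*5 + 4/2 - 1 = 11.00
OB = -1600 * 11.00 / 80 = -220.00%


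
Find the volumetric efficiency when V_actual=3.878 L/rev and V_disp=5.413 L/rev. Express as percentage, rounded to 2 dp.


eta_v = (V_actual / V_disp) * 100
Ratio = 3.878 / 5.413 = 0.7164
eta_v = 0.7164 * 100 = 71.64%


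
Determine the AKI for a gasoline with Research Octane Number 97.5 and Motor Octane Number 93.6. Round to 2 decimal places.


AKI = (RON + MON) / 2
AKI = (97.5 + 93.6) / 2
AKI = 191.1 / 2 = 95.55


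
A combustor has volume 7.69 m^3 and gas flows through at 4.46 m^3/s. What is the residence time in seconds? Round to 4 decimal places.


tau = V / Q_flow
tau = 7.69 / 4.46 = 1.7242 s


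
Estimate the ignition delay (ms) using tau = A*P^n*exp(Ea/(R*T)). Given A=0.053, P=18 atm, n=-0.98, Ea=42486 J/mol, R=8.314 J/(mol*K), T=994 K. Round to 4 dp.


tau = A * P^n * exp(Ea/(R*T))
P^n = 18^(-0.98) = 0.05886172
Ea/(R*T) = 42486/(8.314*994) = 5.141022
exp(Ea/(R*T)) = 170.890284
tau = 0.053 * 0.05886172 * 170.890284 = 0.5331 ms


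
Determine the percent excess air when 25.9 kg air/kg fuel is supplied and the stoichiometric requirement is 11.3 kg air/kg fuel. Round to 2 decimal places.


Excess air = actual - stoichiometric = 25.9 - 11.3 = 14.60 kg/kg fuel
Excess air % = (excess / stoich) * 100 = (14.60 / 11.3) * 100 = 129.20%


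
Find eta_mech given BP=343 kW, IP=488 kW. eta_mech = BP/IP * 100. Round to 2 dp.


eta_mech = (BP / IP) * 100
Ratio = 343 / 488 = 0.7029
eta_mech = 0.7029 * 100 = 70.29%


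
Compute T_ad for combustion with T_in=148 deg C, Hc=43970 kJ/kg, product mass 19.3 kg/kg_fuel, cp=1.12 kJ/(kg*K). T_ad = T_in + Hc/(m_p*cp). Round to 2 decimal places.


T_ad = T_in + Hc / (m_p * cp)
Denominator = 19.3 * 1.12 = 21.6160
Temperature rise = 43970 / 21.6160 = 2034.14 K
T_ad = 148 + 2034.14 = 2182.14 deg C


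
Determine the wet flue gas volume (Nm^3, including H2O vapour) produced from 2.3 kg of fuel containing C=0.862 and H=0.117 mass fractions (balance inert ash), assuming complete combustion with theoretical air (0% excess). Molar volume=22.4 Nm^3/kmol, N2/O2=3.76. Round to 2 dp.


Per kg fuel: CO2 = (C/12 kmol)*22.4 = (0.862/12)*22.4 = 1.60907 Nm^3
Per kg fuel: H2O = (H/2 kmol)*22.4 = (0.117/2)*22.4 = 1.31040 Nm^3
O2 needed per kg fuel = C/12 + H/4 = 0.862/12 + 0.117/4 = 0.10108333 kmol
Per kg fuel: N2 = O2*3.76*22.4 = 0.10108333*3.76*22.4 = 8.51364 Nm^3
Total per kg = 1.60907 + 1.31040 + 8.51364 = 11.43311 Nm^3
Total = 11.43311 * 2.3 = 26.30 Nm^3


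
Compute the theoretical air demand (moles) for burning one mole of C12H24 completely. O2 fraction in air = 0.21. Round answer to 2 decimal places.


Balanced combustion: C12H24 + 18 O2 -> 12 CO2 + 12 H2O
O2 needed = C + H/4 = 12 + 24/4 = 18.00 moles
Air moles = O2 / 0.21 = 18.00 / 0.21 = 85.71 moles air


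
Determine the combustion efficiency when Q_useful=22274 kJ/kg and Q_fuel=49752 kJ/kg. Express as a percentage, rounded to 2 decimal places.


Efficiency = (Q_useful / Q_fuel) * 100
Efficiency = (22274 / 49752) * 100
Efficiency = 0.4477 * 100 = 44.77%


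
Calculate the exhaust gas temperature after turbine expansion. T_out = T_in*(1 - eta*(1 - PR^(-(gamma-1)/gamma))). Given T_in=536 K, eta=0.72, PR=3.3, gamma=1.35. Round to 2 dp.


T_out = T_in * (1 - eta * (1 - PR^(-(gamma-1)/gamma)))
Exponent = -(1.35-1)/1.35 = -0.25925926
PR^exp = 3.3^(-0.25925926) = 0.73378775
Factor = 1 - 0.72*(1 - 0.73378775) = 0.80832718
T_out = 536 * 0.80832718 = 433.26 K


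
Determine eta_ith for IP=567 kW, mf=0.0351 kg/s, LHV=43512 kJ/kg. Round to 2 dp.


eta_ith = (IP / (mf * LHV)) * 100
Denominator = 0.0351 * 43512 = 1527.2712 kW
eta_ith = (567 / 1527.2712) * 100 = 37.13%


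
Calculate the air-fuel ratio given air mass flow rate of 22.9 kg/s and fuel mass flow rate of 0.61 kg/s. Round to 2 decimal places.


AFR = m_air / m_fuel
AFR = 22.9 / 0.61 = 37.54


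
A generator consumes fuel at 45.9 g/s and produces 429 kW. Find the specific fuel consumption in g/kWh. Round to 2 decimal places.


SFC = (mf / BP) * 3600
Rate = 45.9 / 429 = 0.106993 g/(s*kW)
SFC = 0.106993 * 3600 = 385.17 g/kWh


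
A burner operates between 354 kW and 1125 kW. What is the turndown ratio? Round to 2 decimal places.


TDR = Q_max / Q_min
TDR = 1125 / 354 = 3.18


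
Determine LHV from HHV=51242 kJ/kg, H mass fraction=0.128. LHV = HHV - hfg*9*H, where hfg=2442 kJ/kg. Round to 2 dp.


LHV = HHV - hfg * 9 * H
Water correction = 2442 * 9 * 0.128 = 2813.184 kJ/kg
LHV = 51242 - 2813.184 = 48428.82 kJ/kg


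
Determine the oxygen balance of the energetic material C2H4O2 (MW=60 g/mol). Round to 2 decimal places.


OB = -1600 * (2C + H/2 - O) / MW
Inner = 2*2 + 4/2 - 2 = 4.00
OB = -1600 * 4.00 / 60 = -106.67%


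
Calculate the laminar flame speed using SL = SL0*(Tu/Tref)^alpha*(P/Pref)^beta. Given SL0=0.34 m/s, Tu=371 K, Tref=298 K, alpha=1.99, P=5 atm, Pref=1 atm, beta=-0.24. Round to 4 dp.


SL = SL0 * (Tu/Tref)^alpha * (P/Pref)^beta
T ratio = 371/298 = 1.24496644
(T ratio)^alpha = 1.24496644^1.99 = 1.546549
(P/Pref)^beta = 5^(-0.24) = 0.679590
SL = 0.34 * 1.546549 * 0.679590 = 0.3573 m/s


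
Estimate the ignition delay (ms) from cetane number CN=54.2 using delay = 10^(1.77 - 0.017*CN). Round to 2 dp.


delay = 10^(1.77 - 0.017*CN)
Exponent = 1.77 - 0.017*54.2 = 0.8486
delay = 10^0.8486 = 7.06 ms


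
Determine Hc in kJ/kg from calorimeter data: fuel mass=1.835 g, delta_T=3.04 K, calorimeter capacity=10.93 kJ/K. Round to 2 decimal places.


Hc = C_cal * delta_T / m_fuel
Q_released = 10.93 * 3.04 = 33.2272 kJ
m_fuel = 1.835 g = 1.835/1000 kg = 0.001835 kg
Hc = 33.2272 / 0.001835 = 18107.47 kJ/kg


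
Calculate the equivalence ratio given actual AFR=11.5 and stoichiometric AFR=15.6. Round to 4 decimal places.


phi = AFR_stoich / AFR_actual
phi = 15.6 / 11.5 = 1.3565


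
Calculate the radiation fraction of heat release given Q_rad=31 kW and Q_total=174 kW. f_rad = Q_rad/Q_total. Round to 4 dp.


f_rad = Q_rad / Q_total
f_rad = 31 / 174 = 0.1782


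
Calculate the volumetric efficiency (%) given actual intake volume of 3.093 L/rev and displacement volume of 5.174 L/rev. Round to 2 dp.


eta_v = (V_actual / V_disp) * 100
Ratio = 3.093 / 5.174 = 0.5978
eta_v = 0.5978 * 100 = 59.78%


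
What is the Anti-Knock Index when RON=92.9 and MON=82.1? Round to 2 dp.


AKI = (RON + MON) / 2
AKI = (92.9 + 82.1) / 2
AKI = 175.0 / 2 = 87.50


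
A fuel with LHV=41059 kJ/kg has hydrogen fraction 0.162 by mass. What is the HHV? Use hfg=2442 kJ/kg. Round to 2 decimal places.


HHV = LHV + hfg * 9 * H
Water addition = 2442 * 9 * 0.162 = 3560.436 kJ/kg
HHV = 41059 + 3560.436 = 44619.44 kJ/kg


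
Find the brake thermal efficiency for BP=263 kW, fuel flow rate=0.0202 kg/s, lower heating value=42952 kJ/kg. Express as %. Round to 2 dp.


eta_BTE = (BP / (mf * LHV)) * 100
Denominator = 0.0202 * 42952 = 867.6304 kW
eta_BTE = (263 / 867.6304) * 100 = 30.31%


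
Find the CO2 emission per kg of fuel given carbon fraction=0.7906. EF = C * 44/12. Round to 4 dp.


EF = C_frac * (M_CO2 / M_C)
EF = 0.7906 * (44/12)
EF = 0.7906 * 3.666667 = 2.8989 kg_CO2/kg_fuel


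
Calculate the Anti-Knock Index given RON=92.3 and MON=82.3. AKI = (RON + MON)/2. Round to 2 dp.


AKI = (RON + MON) / 2
AKI = (92.3 + 82.3) / 2
AKI = 174.6 / 2 = 87.30


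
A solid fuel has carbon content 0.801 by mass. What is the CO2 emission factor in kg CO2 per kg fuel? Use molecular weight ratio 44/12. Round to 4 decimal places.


EF = C_frac * (M_CO2 / M_C)
EF = 0.801 * (44/12)
EF = 0.801 * 3.666667 = 2.9370 kg_CO2/kg_fuel


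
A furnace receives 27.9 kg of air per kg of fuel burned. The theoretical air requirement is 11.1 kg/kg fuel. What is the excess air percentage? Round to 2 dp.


Excess air = actual - stoichiometric = 27.9 - 11.1 = 16.80 kg/kg fuel
Excess air % = (excess / stoich) * 100 = (16.80 / 11.1) * 100 = 151.35%


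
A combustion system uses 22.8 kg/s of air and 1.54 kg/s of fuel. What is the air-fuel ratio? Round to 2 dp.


AFR = m_air / m_fuel
AFR = 22.8 / 1.54 = 14.81


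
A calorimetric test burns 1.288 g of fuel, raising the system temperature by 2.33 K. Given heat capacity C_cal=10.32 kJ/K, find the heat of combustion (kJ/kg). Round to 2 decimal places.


Hc = C_cal * delta_T / m_fuel
Q_released = 10.32 * 2.33 = 24.0456 kJ
m_fuel = 1.288 g = 1.288/1000 kg = 0.001288 kg
Hc = 24.0456 / 0.001288 = 18668.94 kJ/kg


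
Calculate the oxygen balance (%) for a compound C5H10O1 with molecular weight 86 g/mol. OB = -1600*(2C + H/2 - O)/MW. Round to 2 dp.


OB = -1600 * (2C + H/2 - O) / MW
Inner = 2*5 + 10/2 - 1 = 14.00
OB = -1600 * 14.00 / 86 = -260.47%


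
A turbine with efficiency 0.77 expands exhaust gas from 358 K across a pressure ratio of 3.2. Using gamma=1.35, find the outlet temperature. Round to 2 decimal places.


T_out = T_in * (1 - eta * (1 - PR^(-(gamma-1)/gamma)))
Exponent = -(1.35-1)/1.35 = -0.25925926
PR^exp = 3.2^(-0.25925926) = 0.73966521
Factor = 1 - 0.77*(1 - 0.73966521) = 0.79954221
T_out = 358 * 0.79954221 = 286.24 K


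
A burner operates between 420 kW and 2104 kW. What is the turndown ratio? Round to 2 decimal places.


TDR = Q_max / Q_min
TDR = 2104 / 420 = 5.01


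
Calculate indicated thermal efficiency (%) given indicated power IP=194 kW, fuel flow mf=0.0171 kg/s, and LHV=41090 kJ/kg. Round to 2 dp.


eta_ith = (IP / (mf * LHV)) * 100
Denominator = 0.0171 * 41090 = 702.6390 kW
eta_ith = (194 / 702.6390) * 100 = 27.61%


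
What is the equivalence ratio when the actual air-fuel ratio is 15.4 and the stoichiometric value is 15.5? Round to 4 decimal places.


phi = AFR_stoich / AFR_actual
phi = 15.5 / 15.4 = 1.0065


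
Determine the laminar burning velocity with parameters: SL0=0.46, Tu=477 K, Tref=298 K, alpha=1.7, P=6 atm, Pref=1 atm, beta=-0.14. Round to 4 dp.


SL = SL0 * (Tu/Tref)^alpha * (P/Pref)^beta
T ratio = 477/298 = 1.60067114
(T ratio)^alpha = 1.60067114^1.7 = 2.224916
(P/Pref)^beta = 6^(-0.14) = 0.778142
SL = 0.46 * 2.224916 * 0.778142 = 0.7964 m/s


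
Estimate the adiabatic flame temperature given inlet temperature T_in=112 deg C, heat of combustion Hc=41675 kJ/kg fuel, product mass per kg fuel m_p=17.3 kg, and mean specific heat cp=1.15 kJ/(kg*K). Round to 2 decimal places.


T_ad = T_in + Hc / (m_p * cp)
Denominator = 17.3 * 1.15 = 19.8950
Temperature rise = 41675 / 19.8950 = 2094.75 K
T_ad = 112 + 2094.75 = 2206.75 deg C


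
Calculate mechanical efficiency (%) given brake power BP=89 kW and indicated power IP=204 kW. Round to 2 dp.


eta_mech = (BP / IP) * 100
Ratio = 89 / 204 = 0.4363
eta_mech = 0.4363 * 100 = 43.63%


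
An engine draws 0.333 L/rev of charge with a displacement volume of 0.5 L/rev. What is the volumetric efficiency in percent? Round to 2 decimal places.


eta_v = (V_actual / V_disp) * 100
Ratio = 0.333 / 0.5 = 0.6660
eta_v = 0.6660 * 100 = 66.60%


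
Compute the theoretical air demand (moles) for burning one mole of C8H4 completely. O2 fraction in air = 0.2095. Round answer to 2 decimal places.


Balanced combustion: C8H4 + 9 O2 -> 8 CO2 + 2 H2O
O2 needed = C + H/4 = 8 + 4/4 = 9.00 moles
Air moles = O2 / 0.2095 = 9.00 / 0.2095 = 42.96 moles air


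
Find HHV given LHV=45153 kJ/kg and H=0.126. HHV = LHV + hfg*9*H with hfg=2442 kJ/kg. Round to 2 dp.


HHV = LHV + hfg * 9 * H
Water addition = 2442 * 9 * 0.126 = 2769.228 kJ/kg
HHV = 45153 + 2769.228 = 47922.23 kJ/kg


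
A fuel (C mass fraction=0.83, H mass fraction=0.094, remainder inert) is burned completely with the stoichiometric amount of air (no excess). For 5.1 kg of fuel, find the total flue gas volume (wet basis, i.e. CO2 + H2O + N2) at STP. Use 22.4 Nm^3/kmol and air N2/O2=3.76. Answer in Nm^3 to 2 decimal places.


Per kg fuel: CO2 = (C/12 kmol)*22.4 = (0.83/12)*22.4 = 1.54933 Nm^3
Per kg fuel: H2O = (H/2 kmol)*22.4 = (0.094/2)*22.4 = 1.05280 Nm^3
O2 needed per kg fuel = C/12 + H/4 = 0.83/12 + 0.094/4 = 0.09266667 kmol
Per kg fuel: N2 = O2*3.76*22.4 = 0.09266667*3.76*22.4 = 7.80476 Nm^3
Total per kg = 1.54933 + 1.05280 + 7.80476 = 10.40689 Nm^3
Total = 10.40689 * 5.1 = 53.08 Nm^3


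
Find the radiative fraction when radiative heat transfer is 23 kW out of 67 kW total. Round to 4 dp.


f_rad = Q_rad / Q_total
f_rad = 23 / 67 = 0.3433


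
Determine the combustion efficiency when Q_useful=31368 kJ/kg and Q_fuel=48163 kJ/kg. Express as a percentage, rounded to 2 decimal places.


Efficiency = (Q_useful / Q_fuel) * 100
Efficiency = (31368 / 48163) * 100
Efficiency = 0.6513 * 100 = 65.13%


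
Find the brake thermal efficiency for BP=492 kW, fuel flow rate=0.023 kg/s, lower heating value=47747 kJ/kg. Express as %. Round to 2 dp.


eta_BTE = (BP / (mf * LHV)) * 100
Denominator = 0.023 * 47747 = 1098.1810 kW
eta_BTE = (492 / 1098.1810) * 100 = 44.80%
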